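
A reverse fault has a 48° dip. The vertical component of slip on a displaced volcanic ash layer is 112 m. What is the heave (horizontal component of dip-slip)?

101 m

heave = throw / tan(dip) = 112 / tan(48°) = 101 m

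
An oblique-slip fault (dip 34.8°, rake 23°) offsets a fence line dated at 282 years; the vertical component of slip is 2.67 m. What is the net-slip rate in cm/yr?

4.25 cm/yr

dip-slip = throw / sin(dip) = 2.67 / sin(34.8°) = 4.678 m
net slip = dip-slip / sin(rake) = 4.678 / sin(23°) = 11.97 m
rate = 11.97 m / 282 years = 0.0425 m/yr = 4.25 cm/yr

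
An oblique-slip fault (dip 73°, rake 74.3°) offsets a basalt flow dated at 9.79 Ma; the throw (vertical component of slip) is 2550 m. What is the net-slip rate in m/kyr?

0.283 m/kyr

dip-slip = throw / sin(dip) = 2550 / sin(73°) = 2667 m
net slip = dip-slip / sin(rake) = 2667 / sin(74.3°) = 2770 m
rate = 2770 m / 9.79 Ma = 0.000283 m/yr = 0.283 m/kyr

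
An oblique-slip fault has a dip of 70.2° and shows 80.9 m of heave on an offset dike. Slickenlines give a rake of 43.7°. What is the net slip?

dip-slip = heave / cos(dip) = 80.9 / cos(70.2°) = 238.8 m
net slip = dip-slip / sin(rake) = 238.8 / sin(43.7°) = 346 m

346 m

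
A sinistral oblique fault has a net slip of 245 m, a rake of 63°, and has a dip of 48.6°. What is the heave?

dip-slip = net slip × sin(rake) = 245 m × sin(63°) = 218.3 m
heave = dip-slip × cos(dip) = 218.3 × cos(48.6°) = 144 m

144 m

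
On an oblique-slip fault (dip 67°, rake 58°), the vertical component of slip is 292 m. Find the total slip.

dip-slip = throw / sin(dip) = 292 / sin(67°) = 317.2 m
net slip = dip-slip / sin(rake) = 317.2 / sin(58°) = 374 m

374 m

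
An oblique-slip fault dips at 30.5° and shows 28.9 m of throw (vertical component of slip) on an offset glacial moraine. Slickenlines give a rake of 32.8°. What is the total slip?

dip-slip = throw / sin(dip) = 28.9 / sin(30.5°) = 56.94 m
net slip = dip-slip / sin(rake) = 56.94 / sin(32.8°) = 105 m

105 m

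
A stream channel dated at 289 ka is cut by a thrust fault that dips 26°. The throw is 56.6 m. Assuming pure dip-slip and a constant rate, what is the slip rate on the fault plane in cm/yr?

0.0447 cm/yr

dip-slip = throw / sin(dip) = 56.6 m / sin(26°) = 129.1 m
rate = 129.1 m / 289 ka = 0.000447 m/yr = 0.0447 cm/yr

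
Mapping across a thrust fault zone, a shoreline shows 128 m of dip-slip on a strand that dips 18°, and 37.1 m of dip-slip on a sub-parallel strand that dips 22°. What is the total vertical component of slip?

throw_A = 128 × sin(18°) = 39.55 m
throw_B = 37.1 × sin(22°) = 13.90 m
total = 39.55 + 13.90 = 53.5 m

53.5 m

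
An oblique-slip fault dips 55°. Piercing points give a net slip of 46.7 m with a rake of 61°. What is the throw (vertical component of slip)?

33.5 m

dip-slip = net slip × sin(rake) = 46.7 m × sin(61°) = 40.84 m
throw = dip-slip × sin(dip) = 40.84 × sin(55°) = 33.5 m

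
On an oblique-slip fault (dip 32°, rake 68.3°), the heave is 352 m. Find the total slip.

dip-slip = heave / cos(dip) = 352 / cos(32°) = 415.1 m
net slip = dip-slip / sin(rake) = 415.1 / sin(68.3°) = 447 m

447 m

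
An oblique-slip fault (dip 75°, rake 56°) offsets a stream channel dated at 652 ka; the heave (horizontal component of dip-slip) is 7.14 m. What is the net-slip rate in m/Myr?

51 m/Myr

dip-slip = heave / cos(dip) = 7.14 / cos(75°) = 27.59 m
net slip = dip-slip / sin(rake) = 27.59 / sin(56°) = 33.28 m
rate = 33.28 m / 652 ka = 0.0000510 m/yr = 51 m/Myr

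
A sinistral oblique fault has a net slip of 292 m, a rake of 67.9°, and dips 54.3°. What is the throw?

dip-slip = net slip × sin(rake) = 292 m × sin(67.9°) = 270.5 m
throw = dip-slip × sin(dip) = 270.5 × sin(54.3°) = 220 m

220 m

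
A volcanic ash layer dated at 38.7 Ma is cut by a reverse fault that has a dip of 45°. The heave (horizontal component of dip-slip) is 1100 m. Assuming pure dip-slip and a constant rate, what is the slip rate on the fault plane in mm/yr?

0.0402 mm/yr

dip-slip = heave / cos(dip) = 1100 m / cos(45°) = 1556 m
rate = 1556 m / 38.7 Ma = 0.0000402 m/yr = 0.0402 mm/yr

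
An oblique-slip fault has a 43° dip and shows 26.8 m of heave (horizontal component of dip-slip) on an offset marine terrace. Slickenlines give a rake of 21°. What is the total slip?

dip-slip = heave / cos(dip) = 26.8 / cos(43°) = 36.64 m
net slip = dip-slip / sin(rake) = 36.64 / sin(21°) = 102 m

102 m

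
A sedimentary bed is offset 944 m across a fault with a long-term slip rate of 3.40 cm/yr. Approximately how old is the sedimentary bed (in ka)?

27.8 ka

age = offset / rate = 944 m / (3.40 cm/yr) = 27800 yr = 27.8 ka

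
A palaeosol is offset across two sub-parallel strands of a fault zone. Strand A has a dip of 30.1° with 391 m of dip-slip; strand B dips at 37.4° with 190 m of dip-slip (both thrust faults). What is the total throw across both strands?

throw_A = 391 × sin(30.1°) = 196.1 m
throw_B = 190 × sin(37.4°) = 115.4 m
total = 196.1 + 115.4 = 311 m

311 m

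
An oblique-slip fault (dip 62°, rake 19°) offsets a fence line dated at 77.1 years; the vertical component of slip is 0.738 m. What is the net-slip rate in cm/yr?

3.33 cm/yr

dip-slip = throw / sin(dip) = 0.738 / sin(62°) = 0.8358 m
net slip = dip-slip / sin(rake) = 0.8358 / sin(19°) = 2.567 m
rate = 2.567 m / 77.1 years = 0.0333 m/yr = 3.33 cm/yr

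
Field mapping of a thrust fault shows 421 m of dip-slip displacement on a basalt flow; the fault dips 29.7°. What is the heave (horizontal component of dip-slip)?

366 m

heave = dip-slip × cos(dip) = 421 m × cos(29.7°) = 366 m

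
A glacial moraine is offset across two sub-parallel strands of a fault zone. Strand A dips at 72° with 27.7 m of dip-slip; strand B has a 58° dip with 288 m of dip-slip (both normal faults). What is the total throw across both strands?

throw_A = 27.7 × sin(72°) = 26.34 m
throw_B = 288 × sin(58°) = 244.2 m
total = 26.34 + 244.2 = 271 m

271 m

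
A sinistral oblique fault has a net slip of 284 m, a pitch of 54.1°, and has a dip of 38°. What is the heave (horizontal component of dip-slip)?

dip-slip = net slip × sin(rake) = 284 m × sin(54.1°) = 230.1 m
heave = dip-slip × cos(dip) = 230.1 × cos(38°) = 181 m

181 m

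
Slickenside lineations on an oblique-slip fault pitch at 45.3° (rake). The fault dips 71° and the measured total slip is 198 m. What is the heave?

dip-slip = net slip × sin(rake) = 198 m × sin(45.3°) = 140.7 m
heave = dip-slip × cos(dip) = 140.7 × cos(71°) = 45.8 m

45.8 m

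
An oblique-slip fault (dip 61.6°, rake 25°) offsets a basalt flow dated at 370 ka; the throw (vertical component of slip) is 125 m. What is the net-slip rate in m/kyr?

dip-slip = throw / sin(dip) = 125 / sin(61.6°) = 142.1 m
net slip = dip-slip / sin(rake) = 142.1 / sin(25°) = 336.2 m
rate = 336.2 m / 370 ka = 0.000909 m/yr = 0.909 m/kyr

0.909 m/kyr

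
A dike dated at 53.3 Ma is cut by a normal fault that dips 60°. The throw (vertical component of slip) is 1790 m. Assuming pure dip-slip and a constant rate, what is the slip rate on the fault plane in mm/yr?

0.0388 mm/yr

dip-slip = throw / sin(dip) = 1790 m / sin(60°) = 2067 m
rate = 2067 m / 53.3 Ma = 0.0000388 m/yr = 0.0388 mm/yr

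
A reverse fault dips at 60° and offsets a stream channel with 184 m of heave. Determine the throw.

throw = heave × tan(dip) = 184 × tan(60°) = 319 m

319 m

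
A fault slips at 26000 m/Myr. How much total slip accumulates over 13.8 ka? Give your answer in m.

359 m

slip = rate × time = 26000 m/Myr × 13.8 ka = 359 m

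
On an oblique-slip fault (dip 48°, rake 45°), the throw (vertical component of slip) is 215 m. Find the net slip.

409 m

dip-slip = throw / sin(dip) = 215 / sin(48°) = 289.3 m
net slip = dip-slip / sin(rake) = 289.3 / sin(45°) = 409 m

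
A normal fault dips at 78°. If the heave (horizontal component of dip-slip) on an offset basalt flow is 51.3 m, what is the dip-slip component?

dip-slip = heave / cos(dip) = 51.3 / cos(78°) = 247 m

247 m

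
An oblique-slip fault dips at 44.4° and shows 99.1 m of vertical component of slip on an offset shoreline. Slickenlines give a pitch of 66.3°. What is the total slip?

dip-slip = throw / sin(dip) = 99.1 / sin(44.4°) = 141.6 m
net slip = dip-slip / sin(rake) = 141.6 / sin(66.3°) = 155 m

155 m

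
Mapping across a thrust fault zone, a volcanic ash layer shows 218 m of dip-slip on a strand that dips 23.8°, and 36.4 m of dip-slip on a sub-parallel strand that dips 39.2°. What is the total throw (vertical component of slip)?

111 m

throw_A = 218 × sin(23.8°) = 87.97 m
throw_B = 36.4 × sin(39.2°) = 23.01 m
total = 87.97 + 23.01 = 111 m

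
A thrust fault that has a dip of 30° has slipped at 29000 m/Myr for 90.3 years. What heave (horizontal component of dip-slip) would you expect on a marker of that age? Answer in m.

dip-slip = rate × time = 29000 m/Myr × 90.3 years = 2.619 m
heave = dip-slip × cos(dip) = 2.619 × cos(30°) = 2.27 m

2.27 m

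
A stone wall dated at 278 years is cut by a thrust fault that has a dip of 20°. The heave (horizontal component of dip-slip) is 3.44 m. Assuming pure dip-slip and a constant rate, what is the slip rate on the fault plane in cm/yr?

dip-slip = heave / cos(dip) = 3.44 m / cos(20°) = 3.661 m
rate = 3.661 m / 278 years = 0.0132 m/yr = 1.32 cm/yr

1.32 cm/yr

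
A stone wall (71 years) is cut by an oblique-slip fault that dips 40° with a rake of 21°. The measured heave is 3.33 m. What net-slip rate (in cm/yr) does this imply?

17.1 cm/yr

dip-slip = heave / cos(dip) = 3.33 / cos(40°) = 4.347 m
net slip = dip-slip / sin(rake) = 4.347 / sin(21°) = 12.13 m
rate = 12.13 m / 71 years = 0.171 m/yr = 17.1 cm/yr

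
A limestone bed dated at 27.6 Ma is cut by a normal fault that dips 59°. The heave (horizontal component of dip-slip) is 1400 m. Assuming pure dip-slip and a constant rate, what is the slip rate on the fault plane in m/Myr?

dip-slip = heave / cos(dip) = 1400 m / cos(59°) = 2718 m
rate = 2718 m / 27.6 Ma = 0.0000985 m/yr = 98.5 m/Myr

98.5 m/Myr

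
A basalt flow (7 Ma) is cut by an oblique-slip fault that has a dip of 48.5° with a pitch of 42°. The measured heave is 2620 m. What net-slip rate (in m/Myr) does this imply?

dip-slip = heave / cos(dip) = 2620 / cos(48.5°) = 3954 m
net slip = dip-slip / sin(rake) = 3954 / sin(42°) = 5909 m
rate = 5909 m / 7 Ma = 0.000844 m/yr = 844 m/Myr

844 m/Myr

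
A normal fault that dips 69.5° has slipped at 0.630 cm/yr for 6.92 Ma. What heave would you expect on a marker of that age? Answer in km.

dip-slip = rate × time = 0.630 cm/yr × 6.92 Ma = 43600 m
heave = dip-slip × cos(dip) = 43600 × cos(69.5°) = 15300 m = 15.3 km

15.3 km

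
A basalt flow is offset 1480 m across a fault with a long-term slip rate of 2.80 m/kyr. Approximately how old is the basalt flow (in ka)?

age = offset / rate = 1480 m / (2.80 m/kyr) = 529000 yr = 529 ka

529 ka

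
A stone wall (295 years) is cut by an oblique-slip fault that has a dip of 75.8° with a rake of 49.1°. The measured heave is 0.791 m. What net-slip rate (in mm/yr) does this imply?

14.5 mm/yr

dip-slip = heave / cos(dip) = 0.791 / cos(75.8°) = 3.225 m
net slip = dip-slip / sin(rake) = 3.225 / sin(49.1°) = 4.266 m
rate = 4.266 m / 295 years = 0.0145 m/yr = 14.5 mm/yr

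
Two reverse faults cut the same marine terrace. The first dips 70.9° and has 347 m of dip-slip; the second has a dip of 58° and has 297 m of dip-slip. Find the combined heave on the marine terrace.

271 m

heave_A = 347 × cos(70.9°) = 113.5 m
heave_B = 297 × cos(58°) = 157.4 m
total = 113.5 + 157.4 = 271 m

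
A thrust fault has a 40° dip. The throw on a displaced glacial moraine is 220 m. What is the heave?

262 m

heave = throw / tan(dip) = 220 / tan(40°) = 262 m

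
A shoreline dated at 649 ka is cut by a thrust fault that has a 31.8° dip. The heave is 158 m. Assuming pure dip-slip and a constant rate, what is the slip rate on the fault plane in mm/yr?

dip-slip = heave / cos(dip) = 158 m / cos(31.8°) = 185.9 m
rate = 185.9 m / 649 ka = 0.000286 m/yr = 0.286 mm/yr

0.286 mm/yr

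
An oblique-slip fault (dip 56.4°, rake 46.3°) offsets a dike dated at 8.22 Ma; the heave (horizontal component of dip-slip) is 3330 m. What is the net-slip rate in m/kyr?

dip-slip = heave / cos(dip) = 3330 / cos(56.4°) = 6017 m
net slip = dip-slip / sin(rake) = 6017 / sin(46.3°) = 8323 m
rate = 8323 m / 8.22 Ma = 0.00101 m/yr = 1.01 m/kyr

1.01 m/kyr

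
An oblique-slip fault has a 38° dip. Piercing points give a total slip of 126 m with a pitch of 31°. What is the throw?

dip-slip = net slip × sin(rake) = 126 m × sin(31°) = 64.89 m
throw = dip-slip × sin(dip) = 64.89 × sin(38°) = 40 m

40 m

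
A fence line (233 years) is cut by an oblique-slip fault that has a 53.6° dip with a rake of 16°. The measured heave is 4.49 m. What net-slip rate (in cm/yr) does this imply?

11.8 cm/yr

dip-slip = heave / cos(dip) = 4.49 / cos(53.6°) = 7.566 m
net slip = dip-slip / sin(rake) = 7.566 / sin(16°) = 27.45 m
rate = 27.45 m / 233 years = 0.118 m/yr = 11.8 cm/yr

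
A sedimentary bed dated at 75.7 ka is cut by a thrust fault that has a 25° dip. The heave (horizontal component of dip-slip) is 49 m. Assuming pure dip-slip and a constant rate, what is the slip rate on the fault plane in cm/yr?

0.0714 cm/yr

dip-slip = heave / cos(dip) = 49 m / cos(25°) = 54.07 m
rate = 54.07 m / 75.7 ka = 0.000714 m/yr = 0.0714 cm/yr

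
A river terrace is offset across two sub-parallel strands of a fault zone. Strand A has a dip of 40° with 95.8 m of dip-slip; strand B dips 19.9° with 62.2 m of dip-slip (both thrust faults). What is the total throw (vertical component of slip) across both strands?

82.8 m

throw_A = 95.8 × sin(40°) = 61.58 m
throw_B = 62.2 × sin(19.9°) = 21.17 m
total = 61.58 + 21.17 = 82.8 m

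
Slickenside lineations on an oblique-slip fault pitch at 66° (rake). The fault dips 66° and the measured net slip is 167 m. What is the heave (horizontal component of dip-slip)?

dip-slip = net slip × sin(rake) = 167 m × sin(66°) = 152.6 m
heave = dip-slip × cos(dip) = 152.6 × cos(66°) = 62.1 m

62.1 m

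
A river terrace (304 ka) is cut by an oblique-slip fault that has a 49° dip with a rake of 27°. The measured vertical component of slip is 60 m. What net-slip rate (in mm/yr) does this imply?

dip-slip = throw / sin(dip) = 60 / sin(49°) = 79.50 m
net slip = dip-slip / sin(rake) = 79.50 / sin(27°) = 175.1 m
rate = 175.1 m / 304 ka = 0.000576 m/yr = 0.576 mm/yr

0.576 mm/yr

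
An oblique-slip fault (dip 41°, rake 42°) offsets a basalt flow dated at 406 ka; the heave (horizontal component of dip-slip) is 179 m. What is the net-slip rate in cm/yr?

0.0873 cm/yr

dip-slip = heave / cos(dip) = 179 / cos(41°) = 237.2 m
net slip = dip-slip / sin(rake) = 237.2 / sin(42°) = 354.5 m
rate = 354.5 m / 406 ka = 0.000873 m/yr = 0.0873 cm/yr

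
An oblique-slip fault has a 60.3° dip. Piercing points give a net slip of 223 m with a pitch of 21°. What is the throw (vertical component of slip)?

dip-slip = net slip × sin(rake) = 223 m × sin(21°) = 79.92 m
throw = dip-slip × sin(dip) = 79.92 × sin(60.3°) = 69.4 m

69.4 m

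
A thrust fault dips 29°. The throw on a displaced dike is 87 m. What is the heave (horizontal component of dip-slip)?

heave = throw / tan(dip) = 87 / tan(29°) = 157 m

157 m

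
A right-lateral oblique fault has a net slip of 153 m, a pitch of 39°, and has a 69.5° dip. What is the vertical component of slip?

90.2 m

dip-slip = net slip × sin(rake) = 153 m × sin(39°) = 96.29 m
throw = dip-slip × sin(dip) = 96.29 × sin(69.5°) = 90.2 m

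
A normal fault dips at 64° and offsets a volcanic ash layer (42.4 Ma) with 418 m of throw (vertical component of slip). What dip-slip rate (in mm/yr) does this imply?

0.0110 mm/yr

dip-slip = throw / sin(dip) = 418 m / sin(64°) = 465.1 m
rate = 465.1 m / 42.4 Ma = 0.0000110 m/yr = 0.0110 mm/yr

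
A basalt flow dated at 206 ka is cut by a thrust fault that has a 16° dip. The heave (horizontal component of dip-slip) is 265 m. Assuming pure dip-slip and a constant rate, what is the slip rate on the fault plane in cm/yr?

dip-slip = heave / cos(dip) = 265 m / cos(16°) = 275.7 m
rate = 275.7 m / 206 ka = 0.00134 m/yr = 0.134 cm/yr

0.134 cm/yr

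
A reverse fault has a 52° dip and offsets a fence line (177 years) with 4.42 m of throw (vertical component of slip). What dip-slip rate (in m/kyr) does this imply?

dip-slip = throw / sin(dip) = 4.42 m / sin(52°) = 5.609 m
rate = 5.609 m / 177 years = 0.0317 m/yr = 31.7 m/kyr

31.7 m/kyr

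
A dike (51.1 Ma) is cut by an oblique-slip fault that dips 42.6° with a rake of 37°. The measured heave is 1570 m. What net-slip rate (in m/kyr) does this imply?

0.0694 m/kyr

dip-slip = heave / cos(dip) = 1570 / cos(42.6°) = 2133 m
net slip = dip-slip / sin(rake) = 2133 / sin(37°) = 3544 m
rate = 3544 m / 51.1 Ma = 0.0000694 m/yr = 0.0694 m/kyr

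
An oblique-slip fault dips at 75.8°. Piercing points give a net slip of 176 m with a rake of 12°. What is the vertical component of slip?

35.5 m

dip-slip = net slip × sin(rake) = 176 m × sin(12°) = 36.59 m
throw = dip-slip × sin(dip) = 36.59 × sin(75.8°) = 35.5 m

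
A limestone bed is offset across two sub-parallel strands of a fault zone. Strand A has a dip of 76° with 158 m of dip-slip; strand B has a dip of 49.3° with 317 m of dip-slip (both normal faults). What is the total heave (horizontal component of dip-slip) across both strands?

245 m

heave_A = 158 × cos(76°) = 38.22 m
heave_B = 317 × cos(49.3°) = 206.7 m
total = 38.22 + 206.7 = 245 m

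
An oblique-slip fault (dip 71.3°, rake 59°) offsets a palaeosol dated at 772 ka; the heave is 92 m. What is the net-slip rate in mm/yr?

0.434 mm/yr

dip-slip = heave / cos(dip) = 92 / cos(71.3°) = 287 m
net slip = dip-slip / sin(rake) = 287 / sin(59°) = 334.8 m
rate = 334.8 m / 772 ka = 0.000434 m/yr = 0.434 mm/yr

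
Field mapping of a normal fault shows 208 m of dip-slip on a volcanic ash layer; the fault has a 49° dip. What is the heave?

136 m

heave = dip-slip × cos(dip) = 208 m × cos(49°) = 136 m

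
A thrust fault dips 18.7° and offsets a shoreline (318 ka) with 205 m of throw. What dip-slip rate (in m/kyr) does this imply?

2.01 m/kyr

dip-slip = throw / sin(dip) = 205 m / sin(18.7°) = 639.4 m
rate = 639.4 m / 318 ka = 0.00201 m/yr = 2.01 m/kyr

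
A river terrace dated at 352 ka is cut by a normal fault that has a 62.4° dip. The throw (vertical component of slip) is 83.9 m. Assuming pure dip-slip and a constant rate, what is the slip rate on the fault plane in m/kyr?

dip-slip = throw / sin(dip) = 83.9 m / sin(62.4°) = 94.67 m
rate = 94.67 m / 352 ka = 0.000269 m/yr = 0.269 m/kyr

0.269 m/kyr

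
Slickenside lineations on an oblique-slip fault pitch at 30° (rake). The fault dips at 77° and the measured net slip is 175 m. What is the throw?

85.3 m

dip-slip = net slip × sin(rake) = 175 m × sin(30°) = 87.50 m
throw = dip-slip × sin(dip) = 87.50 × sin(77°) = 85.3 m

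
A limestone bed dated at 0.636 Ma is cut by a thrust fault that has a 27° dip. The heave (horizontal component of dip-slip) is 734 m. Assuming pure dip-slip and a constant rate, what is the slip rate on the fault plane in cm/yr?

dip-slip = heave / cos(dip) = 734 m / cos(27°) = 823.8 m
rate = 823.8 m / 0.636 Ma = 0.00130 m/yr = 0.130 cm/yr

0.130 cm/yr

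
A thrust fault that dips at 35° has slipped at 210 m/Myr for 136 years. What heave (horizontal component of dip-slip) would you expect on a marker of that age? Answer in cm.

2.34 cm

dip-slip = rate × time = 210 m/Myr × 136 years = 0.02856 m
heave = dip-slip × cos(dip) = 0.02856 × cos(35°) = 0.0234 m = 2.34 cm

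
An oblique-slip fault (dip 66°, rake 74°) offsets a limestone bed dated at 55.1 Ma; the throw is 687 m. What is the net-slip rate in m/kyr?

0.0142 m/kyr

dip-slip = throw / sin(dip) = 687 / sin(66°) = 752 m
net slip = dip-slip / sin(rake) = 752 / sin(74°) = 782.3 m
rate = 782.3 m / 55.1 Ma = 0.0000142 m/yr = 0.0142 m/kyr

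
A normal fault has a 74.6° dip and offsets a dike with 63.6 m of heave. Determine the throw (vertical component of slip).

throw = heave × tan(dip) = 63.6 × tan(74.6°) = 231 m

231 m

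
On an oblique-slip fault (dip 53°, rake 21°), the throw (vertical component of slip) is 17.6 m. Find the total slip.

61.5 m

dip-slip = throw / sin(dip) = 17.6 / sin(53°) = 22.04 m
net slip = dip-slip / sin(rake) = 22.04 / sin(21°) = 61.5 m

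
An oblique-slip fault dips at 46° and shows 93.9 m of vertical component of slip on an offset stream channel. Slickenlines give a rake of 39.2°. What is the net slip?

dip-slip = throw / sin(dip) = 93.9 / sin(46°) = 130.5 m
net slip = dip-slip / sin(rake) = 130.5 / sin(39.2°) = 207 m

207 m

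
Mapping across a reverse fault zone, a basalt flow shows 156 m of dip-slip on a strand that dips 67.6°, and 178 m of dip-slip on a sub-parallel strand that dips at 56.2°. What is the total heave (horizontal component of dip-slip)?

158 m

heave_A = 156 × cos(67.6°) = 59.45 m
heave_B = 178 × cos(56.2°) = 99.02 m
total = 59.45 + 99.02 = 158 m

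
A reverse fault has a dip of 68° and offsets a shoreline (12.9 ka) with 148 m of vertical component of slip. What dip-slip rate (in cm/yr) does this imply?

1.24 cm/yr

dip-slip = throw / sin(dip) = 148 m / sin(68°) = 159.6 m
rate = 159.6 m / 12.9 ka = 0.0124 m/yr = 1.24 cm/yr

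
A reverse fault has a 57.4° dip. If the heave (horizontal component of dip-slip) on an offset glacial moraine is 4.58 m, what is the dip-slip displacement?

8.50 m

dip-slip = heave / cos(dip) = 4.58 / cos(57.4°) = 8.50 m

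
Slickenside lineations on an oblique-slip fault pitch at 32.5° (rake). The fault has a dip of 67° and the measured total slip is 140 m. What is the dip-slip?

dip-slip = net slip × sin(rake) = 140 m × sin(32.5°) = 75.2 m

75.2 m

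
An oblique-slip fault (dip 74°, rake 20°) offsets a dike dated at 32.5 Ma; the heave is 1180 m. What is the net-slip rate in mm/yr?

0.385 mm/yr

dip-slip = heave / cos(dip) = 1180 / cos(74°) = 4281 m
net slip = dip-slip / sin(rake) = 4281 / sin(20°) = 12520 m
rate = 12520 m / 32.5 Ma = 0.000385 m/yr = 0.385 mm/yr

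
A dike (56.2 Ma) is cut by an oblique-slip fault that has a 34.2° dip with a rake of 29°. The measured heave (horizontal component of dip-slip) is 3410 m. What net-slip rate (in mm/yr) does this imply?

0.151 mm/yr

dip-slip = heave / cos(dip) = 3410 / cos(34.2°) = 4123 m
net slip = dip-slip / sin(rake) = 4123 / sin(29°) = 8504 m
rate = 8504 m / 56.2 Ma = 0.000151 m/yr = 0.151 mm/yr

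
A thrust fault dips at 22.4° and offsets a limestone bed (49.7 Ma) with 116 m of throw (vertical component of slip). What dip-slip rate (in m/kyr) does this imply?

dip-slip = throw / sin(dip) = 116 m / sin(22.4°) = 304.4 m
rate = 304.4 m / 49.7 Ma = 0.00000612 m/yr = 0.00612 m/kyr

0.00612 m/kyr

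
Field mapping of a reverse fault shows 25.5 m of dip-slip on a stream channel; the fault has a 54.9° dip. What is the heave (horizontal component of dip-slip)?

14.7 m

heave = dip-slip × cos(dip) = 25.5 m × cos(54.9°) = 14.7 m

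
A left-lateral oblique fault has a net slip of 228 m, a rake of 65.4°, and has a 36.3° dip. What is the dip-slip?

207 m

dip-slip = net slip × sin(rake) = 228 m × sin(65.4°) = 207 m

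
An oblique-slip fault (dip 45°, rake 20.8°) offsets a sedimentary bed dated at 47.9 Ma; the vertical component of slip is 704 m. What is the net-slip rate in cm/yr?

0.00585 cm/yr

dip-slip = throw / sin(dip) = 704 / sin(45°) = 995.6 m
net slip = dip-slip / sin(rake) = 995.6 / sin(20.8°) = 2804 m
rate = 2804 m / 47.9 Ma = 0.0000585 m/yr = 0.00585 cm/yr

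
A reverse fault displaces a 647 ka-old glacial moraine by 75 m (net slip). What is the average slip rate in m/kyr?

0.116 m/kyr

rate = 75 m / 647 ka = 0.000116 m/yr = 0.116 m/kyr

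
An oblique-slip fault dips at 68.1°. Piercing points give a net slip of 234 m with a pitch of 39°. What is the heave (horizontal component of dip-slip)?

dip-slip = net slip × sin(rake) = 234 m × sin(39°) = 147.3 m
heave = dip-slip × cos(dip) = 147.3 × cos(68.1°) = 54.9 m

54.9 m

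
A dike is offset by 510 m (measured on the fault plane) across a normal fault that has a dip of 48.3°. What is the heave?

339 m

heave = dip-slip × cos(dip) = 510 m × cos(48.3°) = 339 m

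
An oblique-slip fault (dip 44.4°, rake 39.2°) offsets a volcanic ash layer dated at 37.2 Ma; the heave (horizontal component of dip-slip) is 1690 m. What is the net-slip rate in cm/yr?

dip-slip = heave / cos(dip) = 1690 / cos(44.4°) = 2365 m
net slip = dip-slip / sin(rake) = 2365 / sin(39.2°) = 3743 m
rate = 3743 m / 37.2 Ma = 0.000101 m/yr = 0.0101 cm/yr

0.0101 cm/yr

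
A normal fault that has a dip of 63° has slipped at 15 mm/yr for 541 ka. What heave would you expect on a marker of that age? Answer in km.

dip-slip = rate × time = 15 mm/yr × 541 ka = 8115 m
heave = dip-slip × cos(dip) = 8115 × cos(63°) = 3680 m = 3.68 km

3.68 km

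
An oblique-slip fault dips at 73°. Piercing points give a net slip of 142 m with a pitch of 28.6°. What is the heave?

19.9 m

dip-slip = net slip × sin(rake) = 142 m × sin(28.6°) = 67.97 m
heave = dip-slip × cos(dip) = 67.97 × cos(73°) = 19.9 m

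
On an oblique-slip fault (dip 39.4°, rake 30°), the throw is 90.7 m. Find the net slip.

286 m

dip-slip = throw / sin(dip) = 90.7 / sin(39.4°) = 142.9 m
net slip = dip-slip / sin(rake) = 142.9 / sin(30°) = 286 m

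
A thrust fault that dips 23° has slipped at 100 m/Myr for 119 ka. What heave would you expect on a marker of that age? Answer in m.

dip-slip = rate × time = 100 m/Myr × 119 ka = 11.90 m
heave = dip-slip × cos(dip) = 11.90 × cos(23°) = 11 m

11 m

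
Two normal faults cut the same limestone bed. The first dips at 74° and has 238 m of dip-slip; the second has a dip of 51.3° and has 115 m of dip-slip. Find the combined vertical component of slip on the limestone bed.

319 m

throw_A = 238 × sin(74°) = 228.8 m
throw_B = 115 × sin(51.3°) = 89.75 m
total = 228.8 + 89.75 = 319 m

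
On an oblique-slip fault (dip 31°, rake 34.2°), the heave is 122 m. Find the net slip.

253 m

dip-slip = heave / cos(dip) = 122 / cos(31°) = 142.3 m
net slip = dip-slip / sin(rake) = 142.3 / sin(34.2°) = 253 m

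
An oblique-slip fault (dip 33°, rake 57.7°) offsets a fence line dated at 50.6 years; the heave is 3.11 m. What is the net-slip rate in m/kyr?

dip-slip = heave / cos(dip) = 3.11 / cos(33°) = 3.708 m
net slip = dip-slip / sin(rake) = 3.708 / sin(57.7°) = 4.387 m
rate = 4.387 m / 50.6 years = 0.0867 m/yr = 86.7 m/kyr

86.7 m/kyr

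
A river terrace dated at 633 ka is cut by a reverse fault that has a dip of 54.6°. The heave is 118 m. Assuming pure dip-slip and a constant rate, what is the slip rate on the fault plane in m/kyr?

0.322 m/kyr

dip-slip = heave / cos(dip) = 118 m / cos(54.6°) = 203.7 m
rate = 203.7 m / 633 ka = 0.000322 m/yr = 0.322 m/kyr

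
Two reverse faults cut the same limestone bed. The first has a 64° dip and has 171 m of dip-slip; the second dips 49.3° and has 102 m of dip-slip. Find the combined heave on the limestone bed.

141 m

heave_A = 171 × cos(64°) = 74.96 m
heave_B = 102 × cos(49.3°) = 66.51 m
total = 74.96 + 66.51 = 141 m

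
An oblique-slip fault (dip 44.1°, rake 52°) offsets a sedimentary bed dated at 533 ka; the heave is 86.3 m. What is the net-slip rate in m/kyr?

dip-slip = heave / cos(dip) = 86.3 / cos(44.1°) = 120.2 m
net slip = dip-slip / sin(rake) = 120.2 / sin(52°) = 152.5 m
rate = 152.5 m / 533 ka = 0.000286 m/yr = 0.286 m/kyr

0.286 m/kyr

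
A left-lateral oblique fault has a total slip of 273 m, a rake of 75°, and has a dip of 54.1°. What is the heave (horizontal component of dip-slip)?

155 m

dip-slip = net slip × sin(rake) = 273 m × sin(75°) = 263.7 m
heave = dip-slip × cos(dip) = 263.7 × cos(54.1°) = 155 m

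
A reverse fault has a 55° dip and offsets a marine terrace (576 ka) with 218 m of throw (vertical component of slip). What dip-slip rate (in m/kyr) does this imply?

0.462 m/kyr

dip-slip = throw / sin(dip) = 218 m / sin(55°) = 266.1 m
rate = 266.1 m / 576 ka = 0.000462 m/yr = 0.462 m/kyr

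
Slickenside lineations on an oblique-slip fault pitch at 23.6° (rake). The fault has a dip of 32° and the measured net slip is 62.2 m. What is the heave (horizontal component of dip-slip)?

21.1 m

dip-slip = net slip × sin(rake) = 62.2 m × sin(23.6°) = 24.90 m
heave = dip-slip × cos(dip) = 24.90 × cos(32°) = 21.1 m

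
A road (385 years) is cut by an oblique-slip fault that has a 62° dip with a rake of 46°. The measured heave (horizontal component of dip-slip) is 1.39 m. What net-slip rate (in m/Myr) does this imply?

dip-slip = heave / cos(dip) = 1.39 / cos(62°) = 2.961 m
net slip = dip-slip / sin(rake) = 2.961 / sin(46°) = 4.116 m
rate = 4.116 m / 385 years = 0.0107 m/yr = 10700 m/Myr

10700 m/Myr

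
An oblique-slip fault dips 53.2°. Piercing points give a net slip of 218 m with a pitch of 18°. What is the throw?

53.9 m

dip-slip = net slip × sin(rake) = 218 m × sin(18°) = 67.37 m
throw = dip-slip × sin(dip) = 67.37 × sin(53.2°) = 53.9 m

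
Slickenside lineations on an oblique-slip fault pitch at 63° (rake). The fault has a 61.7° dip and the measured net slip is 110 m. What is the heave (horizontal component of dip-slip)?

dip-slip = net slip × sin(rake) = 110 m × sin(63°) = 98.01 m
heave = dip-slip × cos(dip) = 98.01 × cos(61.7°) = 46.5 m

46.5 m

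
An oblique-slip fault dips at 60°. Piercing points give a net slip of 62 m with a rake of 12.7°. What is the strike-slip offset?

60.5 m

strike-slip = net slip × cos(rake) = 62 m × cos(12.7°) = 60.5 m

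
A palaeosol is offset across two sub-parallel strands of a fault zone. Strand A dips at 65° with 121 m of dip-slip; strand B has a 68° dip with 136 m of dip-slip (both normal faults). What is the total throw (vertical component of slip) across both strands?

236 m

throw_A = 121 × sin(65°) = 109.7 m
throw_B = 136 × sin(68°) = 126.1 m
total = 109.7 + 126.1 = 236 m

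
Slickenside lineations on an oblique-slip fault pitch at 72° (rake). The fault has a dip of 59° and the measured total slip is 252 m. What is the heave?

123 m

dip-slip = net slip × sin(rake) = 252 m × sin(72°) = 239.7 m
heave = dip-slip × cos(dip) = 239.7 × cos(59°) = 123 m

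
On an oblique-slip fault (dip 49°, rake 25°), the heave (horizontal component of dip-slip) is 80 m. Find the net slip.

dip-slip = heave / cos(dip) = 80 / cos(49°) = 121.9 m
net slip = dip-slip / sin(rake) = 121.9 / sin(25°) = 289 m

289 m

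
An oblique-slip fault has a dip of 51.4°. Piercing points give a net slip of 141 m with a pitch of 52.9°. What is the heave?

dip-slip = net slip × sin(rake) = 141 m × sin(52.9°) = 112.5 m
heave = dip-slip × cos(dip) = 112.5 × cos(51.4°) = 70.2 m

70.2 m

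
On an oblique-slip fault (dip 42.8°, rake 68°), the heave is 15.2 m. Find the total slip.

dip-slip = heave / cos(dip) = 15.2 / cos(42.8°) = 20.72 m
net slip = dip-slip / sin(rake) = 20.72 / sin(68°) = 22.3 m

22.3 m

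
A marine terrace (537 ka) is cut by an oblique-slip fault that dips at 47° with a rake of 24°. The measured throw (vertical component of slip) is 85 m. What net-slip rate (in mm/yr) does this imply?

0.532 mm/yr

dip-slip = throw / sin(dip) = 85 / sin(47°) = 116.2 m
net slip = dip-slip / sin(rake) = 116.2 / sin(24°) = 285.7 m
rate = 285.7 m / 537 ka = 0.000532 m/yr = 0.532 mm/yr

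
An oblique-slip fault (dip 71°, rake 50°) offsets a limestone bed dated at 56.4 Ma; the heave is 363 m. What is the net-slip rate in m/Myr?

dip-slip = heave / cos(dip) = 363 / cos(71°) = 1115 m
net slip = dip-slip / sin(rake) = 1115 / sin(50°) = 1455 m
rate = 1455 m / 56.4 Ma = 0.0000258 m/yr = 25.8 m/Myr

25.8 m/Myr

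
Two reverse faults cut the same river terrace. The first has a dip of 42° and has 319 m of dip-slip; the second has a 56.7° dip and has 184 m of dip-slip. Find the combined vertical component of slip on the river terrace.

throw_A = 319 × sin(42°) = 213.5 m
throw_B = 184 × sin(56.7°) = 153.8 m
total = 213.5 + 153.8 = 367 m

367 m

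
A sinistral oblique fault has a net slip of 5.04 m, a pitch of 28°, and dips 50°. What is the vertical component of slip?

1.81 m

dip-slip = net slip × sin(rake) = 5.04 m × sin(28°) = 2.366 m
throw = dip-slip × sin(dip) = 2.366 × sin(50°) = 1.81 m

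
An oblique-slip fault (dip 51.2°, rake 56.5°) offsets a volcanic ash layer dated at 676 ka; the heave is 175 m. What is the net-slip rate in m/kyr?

dip-slip = heave / cos(dip) = 175 / cos(51.2°) = 279.3 m
net slip = dip-slip / sin(rake) = 279.3 / sin(56.5°) = 334.9 m
rate = 334.9 m / 676 ka = 0.000495 m/yr = 0.495 m/kyr

0.495 m/kyr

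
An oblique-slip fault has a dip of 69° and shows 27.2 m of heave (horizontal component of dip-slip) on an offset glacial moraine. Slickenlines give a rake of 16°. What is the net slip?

275 m

dip-slip = heave / cos(dip) = 27.2 / cos(69°) = 75.90 m
net slip = dip-slip / sin(rake) = 75.90 / sin(16°) = 275 m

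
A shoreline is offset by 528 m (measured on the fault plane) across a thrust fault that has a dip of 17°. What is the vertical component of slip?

154 m

throw = dip-slip × sin(dip) = 528 m × sin(17°) = 154 m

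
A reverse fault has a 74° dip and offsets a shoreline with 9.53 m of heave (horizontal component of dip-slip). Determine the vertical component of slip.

33.2 m

throw = heave × tan(dip) = 9.53 × tan(74°) = 33.2 m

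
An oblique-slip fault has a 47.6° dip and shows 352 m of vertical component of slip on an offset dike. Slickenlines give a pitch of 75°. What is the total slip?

dip-slip = throw / sin(dip) = 352 / sin(47.6°) = 476.7 m
net slip = dip-slip / sin(rake) = 476.7 / sin(75°) = 493 m

493 m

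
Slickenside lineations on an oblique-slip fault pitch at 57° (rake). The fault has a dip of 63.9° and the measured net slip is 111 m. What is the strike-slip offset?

60.5 m

strike-slip = net slip × cos(rake) = 111 m × cos(57°) = 60.5 m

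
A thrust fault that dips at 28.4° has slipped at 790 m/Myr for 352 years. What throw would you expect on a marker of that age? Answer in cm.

13.2 cm

dip-slip = rate × time = 790 m/Myr × 352 years = 0.2781 m
throw = dip-slip × sin(dip) = 0.2781 × sin(28.4°) = 0.132 m = 13.2 cm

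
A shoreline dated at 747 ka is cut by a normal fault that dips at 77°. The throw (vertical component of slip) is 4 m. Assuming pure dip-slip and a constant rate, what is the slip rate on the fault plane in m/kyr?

0.00550 m/kyr

dip-slip = throw / sin(dip) = 4 m / sin(77°) = 4.105 m
rate = 4.105 m / 747 ka = 0.00000550 m/yr = 0.00550 m/kyr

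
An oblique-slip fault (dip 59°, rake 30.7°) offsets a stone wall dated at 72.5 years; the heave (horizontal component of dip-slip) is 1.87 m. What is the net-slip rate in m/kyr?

98.1 m/kyr

dip-slip = heave / cos(dip) = 1.87 / cos(59°) = 3.631 m
net slip = dip-slip / sin(rake) = 3.631 / sin(30.7°) = 7.112 m
rate = 7.112 m / 72.5 years = 0.0981 m/yr = 98.1 m/kyr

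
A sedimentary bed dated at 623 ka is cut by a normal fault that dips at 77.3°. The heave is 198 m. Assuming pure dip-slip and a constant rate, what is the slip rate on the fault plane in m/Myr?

1450 m/Myr

dip-slip = heave / cos(dip) = 198 m / cos(77.3°) = 900.6 m
rate = 900.6 m / 623 ka = 0.00145 m/yr = 1450 m/Myr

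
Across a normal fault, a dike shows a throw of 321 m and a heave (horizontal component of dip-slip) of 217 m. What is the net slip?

387 m

net slip = √(throw² + heave²) = √(321² + 217²) = 387 m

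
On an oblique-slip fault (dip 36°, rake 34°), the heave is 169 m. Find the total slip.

dip-slip = heave / cos(dip) = 169 / cos(36°) = 208.9 m
net slip = dip-slip / sin(rake) = 208.9 / sin(34°) = 374 m

374 m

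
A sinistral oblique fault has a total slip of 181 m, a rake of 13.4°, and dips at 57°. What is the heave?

dip-slip = net slip × sin(rake) = 181 m × sin(13.4°) = 41.95 m
heave = dip-slip × cos(dip) = 41.95 × cos(57°) = 22.8 m

22.8 m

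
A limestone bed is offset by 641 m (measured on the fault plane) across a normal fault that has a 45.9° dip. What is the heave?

heave = dip-slip × cos(dip) = 641 m × cos(45.9°) = 446 m

446 m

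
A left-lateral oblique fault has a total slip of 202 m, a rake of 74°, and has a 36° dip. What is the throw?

114 m

dip-slip = net slip × sin(rake) = 202 m × sin(74°) = 194.2 m
throw = dip-slip × sin(dip) = 194.2 × sin(36°) = 114 m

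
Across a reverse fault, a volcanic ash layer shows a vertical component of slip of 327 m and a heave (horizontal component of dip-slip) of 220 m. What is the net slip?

net slip = √(throw² + heave²) = √(327² + 220²) = 394 m

394 m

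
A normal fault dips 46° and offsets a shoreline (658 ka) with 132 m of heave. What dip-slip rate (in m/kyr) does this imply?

dip-slip = heave / cos(dip) = 132 m / cos(46°) = 190 m
rate = 190 m / 658 ka = 0.000289 m/yr = 0.289 m/kyr

0.289 m/kyr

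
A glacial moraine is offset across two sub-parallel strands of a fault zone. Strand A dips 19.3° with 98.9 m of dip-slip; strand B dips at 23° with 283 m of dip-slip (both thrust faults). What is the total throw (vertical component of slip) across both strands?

143 m

throw_A = 98.9 × sin(19.3°) = 32.69 m
throw_B = 283 × sin(23°) = 110.6 m
total = 32.69 + 110.6 = 143 m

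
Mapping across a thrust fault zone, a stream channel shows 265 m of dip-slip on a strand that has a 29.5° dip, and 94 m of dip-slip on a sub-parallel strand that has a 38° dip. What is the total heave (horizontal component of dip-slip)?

305 m

heave_A = 265 × cos(29.5°) = 230.6 m
heave_B = 94 × cos(38°) = 74.07 m
total = 230.6 + 74.07 = 305 m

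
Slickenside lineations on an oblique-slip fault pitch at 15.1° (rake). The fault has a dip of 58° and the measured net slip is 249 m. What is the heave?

34.4 m

dip-slip = net slip × sin(rake) = 249 m × sin(15.1°) = 64.87 m
heave = dip-slip × cos(dip) = 64.87 × cos(58°) = 34.4 m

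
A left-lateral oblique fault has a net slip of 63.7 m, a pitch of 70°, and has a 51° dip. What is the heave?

37.7 m

dip-slip = net slip × sin(rake) = 63.7 m × sin(70°) = 59.86 m
heave = dip-slip × cos(dip) = 59.86 × cos(51°) = 37.7 m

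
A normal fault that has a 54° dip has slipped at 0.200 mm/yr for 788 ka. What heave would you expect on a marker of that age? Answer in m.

dip-slip = rate × time = 0.200 mm/yr × 788 ka = 157.6 m
heave = dip-slip × cos(dip) = 157.6 × cos(54°) = 92.6 m

92.6 m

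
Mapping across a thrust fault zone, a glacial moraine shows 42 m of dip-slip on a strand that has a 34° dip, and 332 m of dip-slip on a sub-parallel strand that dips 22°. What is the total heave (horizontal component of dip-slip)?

343 m

heave_A = 42 × cos(34°) = 34.82 m
heave_B = 332 × cos(22°) = 307.8 m
total = 34.82 + 307.8 = 343 m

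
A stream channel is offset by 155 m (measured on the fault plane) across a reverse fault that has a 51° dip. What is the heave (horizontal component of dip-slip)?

heave = dip-slip × cos(dip) = 155 m × cos(51°) = 97.5 m

97.5 m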